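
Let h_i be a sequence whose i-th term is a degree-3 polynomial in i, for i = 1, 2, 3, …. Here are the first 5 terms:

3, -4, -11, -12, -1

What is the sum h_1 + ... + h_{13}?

1st diffs: -7, -7, -1, 11.
2nd diffs: 0, 6, 12.
3rd diffs: 6, 6 (constant).
So h_i = i^3 - 6i^2 + 4i + 4.
Continuing: …, 28, 81, 164, 283, …, h_{13} = 1239.
Summing i = 1..13 (13 terms) gives 3783.

3783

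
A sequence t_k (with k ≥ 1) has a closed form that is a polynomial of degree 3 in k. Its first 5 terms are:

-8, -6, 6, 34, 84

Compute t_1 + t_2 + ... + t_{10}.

1st diffs: 2, 12, 28, 50.
2nd diffs: 10, 16, 22.
3rd diffs: 6, 6 (constant).
Newton forward-difference form: t_k = -8 + 2·C(k-1,1) + 10·C(k-1,2) + 6·C(k-1,3).
Continuing: …, 162, 274, 426, 624, …, t_{10} = 874.
Summing k = 1..10 (10 terms) gives 2470.

2470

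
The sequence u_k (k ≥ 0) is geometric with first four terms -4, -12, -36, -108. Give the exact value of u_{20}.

Common ratio r = 3.
u_k = (-4)·3^(k-0).
u_{20} = (-4)·3^20 = -13947137604.

-13947137604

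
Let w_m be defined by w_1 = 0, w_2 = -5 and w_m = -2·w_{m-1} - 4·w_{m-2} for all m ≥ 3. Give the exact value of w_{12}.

Applying the relation repeatedly:
w_3 = 10;  w_4 = 0;  w_5 = -40;  w_6 = 80;  w_7 = 0;  w_8 = -320;  w_9 = 640;  w_{10} = 0;  w_{11} = -2560;  w_{12} = 5120.

5120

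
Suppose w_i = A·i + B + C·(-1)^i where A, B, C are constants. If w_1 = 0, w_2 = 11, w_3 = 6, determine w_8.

Write the equations: A + B - C = 0; 2A + B + C = 11; 3A + B - C = 6.
Subtracting the first from the second: A + 2C = 11.
Subtracting the second from the third: A - 2C = -5.
Solving: C = 4, A = 3, then B = 1.
Therefore w_8 = 24 + 1 + 4·1 = 29.

29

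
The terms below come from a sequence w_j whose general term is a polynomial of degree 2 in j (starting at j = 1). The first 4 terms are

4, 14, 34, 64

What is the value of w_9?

1st diffs: 10, 20, 30.
2nd diffs: 10, 10 (constant).
So w_j = 5j^2 - 5j + 4.
Evaluating at j = 9 gives w_9 = 364.

364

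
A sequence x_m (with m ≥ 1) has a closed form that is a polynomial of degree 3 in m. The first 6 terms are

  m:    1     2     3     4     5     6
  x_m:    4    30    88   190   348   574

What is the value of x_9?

1st diffs: 26, 58, 102, 158, 226.
2nd diffs: 32, 44, 56, 68.
3rd diffs: 12, 12, 12 (constant).
Newton forward-difference form: x_m = 4 + 26·C(m-1,1) + 32·C(m-1,2) + 12·C(m-1,3).
At m = 9: m-1 = 8, so x_9 = 4 + 208 + 896 + 672 = 1780.

1780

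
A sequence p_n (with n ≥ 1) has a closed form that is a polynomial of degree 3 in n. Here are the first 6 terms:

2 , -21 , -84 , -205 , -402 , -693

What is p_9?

-2310

1st diffs: -23, -63, -121, -197, -291.
2nd diffs: -40, -58, -76, -94.
3rd diffs: -18, -18, -18 (constant).
Newton forward-difference form: p_n = 2 + (-23)·C(n-1,1) + (-40)·C(n-1,2) + (-18)·C(n-1,3).
At n = 9: n-1 = 8, so p_9 = 2 - 184 - 1120 - 1008 = -2310.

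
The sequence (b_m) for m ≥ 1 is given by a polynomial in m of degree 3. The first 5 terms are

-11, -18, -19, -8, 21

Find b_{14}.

2082

1st diffs: -7, -1, 11, 29.
2nd diffs: 6, 12, 18.
3rd diffs: 6, 6 (constant).
So b_m = m^3 - 3m^2 - 5m - 4.
Evaluating at m = 14 gives b_{14} = 2082.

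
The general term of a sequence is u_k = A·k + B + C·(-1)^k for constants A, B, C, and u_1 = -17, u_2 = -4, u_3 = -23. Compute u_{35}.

At k = 1, 2, 3: A + B - C = -17; 2A + B + C = -4; 3A + B - C = -23.
Subtracting the first from the second: A + 2C = 13.
Subtracting the second from the third: A - 2C = -19.
Solving: C = 8, A = -3, then B = -6.
So u_k = -3·k + (-6) + 8·(-1)^k; at k=35 this is -119.

-119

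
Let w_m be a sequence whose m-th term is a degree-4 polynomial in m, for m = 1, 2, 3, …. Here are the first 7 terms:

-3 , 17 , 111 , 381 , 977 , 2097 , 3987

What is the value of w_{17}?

1st diffs: 20, 94, 270, 596, 1120, 1890.
2nd diffs: 74, 176, 326, 524, 770.
3rd diffs: 102, 150, 198, 246.
4th diffs: 48, 48, 48 (constant).
So w_m = 2m^4 - 3m^3 + 5m^2 - 4m - 3.
Evaluating at m = 17 gives w_{17} = 153677.

153677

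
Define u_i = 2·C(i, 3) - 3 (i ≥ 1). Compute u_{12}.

437

C(12, 3) = 220, so u_{12} = 437.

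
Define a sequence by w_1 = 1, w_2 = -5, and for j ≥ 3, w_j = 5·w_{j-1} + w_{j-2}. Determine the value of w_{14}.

-1781135725

Step forward from the initial values:
w_3 = -24  w_4 = -125  w_5 = -649  …  w_{11} = -12721749  w_{12} = -66058730  w_{13} = -343015399  w_{14} = -1781135725.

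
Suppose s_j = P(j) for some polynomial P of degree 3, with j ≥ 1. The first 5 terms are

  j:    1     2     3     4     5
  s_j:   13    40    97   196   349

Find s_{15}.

7489

1st diffs: 27, 57, 99, 153.
2nd diffs: 30, 42, 54.
3rd diffs: 12, 12 (constant).
So s_j = 2j^3 + 3j^2 + 4j + 4.
Evaluating at j = 15 gives s_{15} = 7489.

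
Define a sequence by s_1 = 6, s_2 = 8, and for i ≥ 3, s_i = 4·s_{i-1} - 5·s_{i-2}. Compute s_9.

-1818

s_3 = 2;  s_4 = -32;  s_5 = -138;  s_6 = -392;  s_7 = -878;  s_8 = -1552;  s_9 = -1818.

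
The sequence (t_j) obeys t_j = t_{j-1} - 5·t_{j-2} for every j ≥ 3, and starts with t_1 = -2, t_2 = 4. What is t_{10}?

-3926

Iterate the recurrence:
t_3 = 14;  t_4 = -6;  t_5 = -76;  t_6 = -46;  t_7 = 334;  t_8 = 564;  t_9 = -1106;  t_{10} = -3926.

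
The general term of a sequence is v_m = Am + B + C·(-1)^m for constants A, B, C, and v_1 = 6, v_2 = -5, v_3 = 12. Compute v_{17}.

54

At m = 1, 2, 3: A + B - C = 6; 2A + B + C = -5; 3A + B - C = 12.
Subtracting the first from the second: A + 2C = -11.
Subtracting the second from the third: A - 2C = 17.
Solving: C = -7, A = 3, then B = -4.
So v_m = 3·m + (-4) + (-7)·(-1)^m; at m=17 this is 54.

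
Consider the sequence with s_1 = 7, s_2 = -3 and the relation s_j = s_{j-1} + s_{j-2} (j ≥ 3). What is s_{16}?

809

s_3 = 4; s_4 = 1; s_5 = 5; …; s_{13} = 191; s_{14} = 309; s_{15} = 500; s_{16} = 809.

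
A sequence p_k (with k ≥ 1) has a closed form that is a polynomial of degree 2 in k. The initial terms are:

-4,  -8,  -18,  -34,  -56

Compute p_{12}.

1st diffs: -4, -10, -16, -22.
2nd diffs: -6, -6, -6 (constant).
So p_k = -3k^2 + 5k - 6.
Evaluating at k = 12 gives p_{12} = -378.

-378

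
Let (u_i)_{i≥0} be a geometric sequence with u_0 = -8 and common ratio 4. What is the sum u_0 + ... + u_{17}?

-183251937960

u_i = (-8)·4^(i-0).
S = (-8)·(4^18 - 1)/(4 - 1) = (-8)·(68719476736 - 1)/(3) = -183251937960.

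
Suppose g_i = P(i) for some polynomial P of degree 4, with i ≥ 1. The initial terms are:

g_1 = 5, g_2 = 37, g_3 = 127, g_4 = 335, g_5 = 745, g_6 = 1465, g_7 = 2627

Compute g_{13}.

29297

1st diffs: 32, 90, 208, 410, 720, 1162.
2nd diffs: 58, 118, 202, 310, 442.
3rd diffs: 60, 84, 108, 132.
4th diffs: 24, 24, 24 (constant).
Newton forward-difference form: g_i = 5 + 32·C(i-1,1) + 58·C(i-1,2) + 60·C(i-1,3) + 24·C(i-1,4).
At i = 13: i-1 = 12, so g_{13} = 5 + 384 + 3828 + 13200 + 11880 = 29297.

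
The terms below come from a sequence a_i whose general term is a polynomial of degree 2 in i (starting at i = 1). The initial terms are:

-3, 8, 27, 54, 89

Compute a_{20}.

1574

1st diffs: 11, 19, 27, 35.
2nd diffs: 8, 8, 8 (constant).
So a_i = 4i^2 - i - 6.
Evaluating at i = 20 gives a_{20} = 1574.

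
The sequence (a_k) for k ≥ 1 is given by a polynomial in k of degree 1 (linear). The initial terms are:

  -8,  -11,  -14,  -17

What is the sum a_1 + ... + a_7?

1st diffs: -3, -3, -3 (constant).
So a_k = -3k - 5.
Continuing: -20, -23, -26.
Summing k = 1..7 (7 terms) gives -119.

-119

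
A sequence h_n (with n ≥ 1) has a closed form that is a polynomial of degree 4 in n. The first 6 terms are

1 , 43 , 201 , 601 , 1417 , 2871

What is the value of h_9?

14001

1st diffs: 42, 158, 400, 816, 1454.
2nd diffs: 116, 242, 416, 638.
3rd diffs: 126, 174, 222.
4th diffs: 48, 48 (constant).
Newton forward-difference form: h_n = 1 + 42·C(n-1,1) + 116·C(n-1,2) + 126·C(n-1,3) + 48·C(n-1,4).
At n = 9: n-1 = 8, so h_9 = 1 + 336 + 3248 + 7056 + 3360 = 14001.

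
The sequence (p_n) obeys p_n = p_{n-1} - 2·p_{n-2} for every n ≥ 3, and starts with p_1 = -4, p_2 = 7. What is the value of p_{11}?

Step forward from the initial values:
p_3 = 15  p_4 = 1  p_5 = -29  p_6 = -31  p_7 = 27  p_8 = 89  p_9 = 35  p_{10} = -143  p_{11} = -213.

-213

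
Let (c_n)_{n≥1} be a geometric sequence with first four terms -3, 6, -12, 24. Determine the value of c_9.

Common ratio r = -2.
c_n = (-3)·(-2)^(n-1).
c_9 = (-3)·(-2)^8 = -768.

-768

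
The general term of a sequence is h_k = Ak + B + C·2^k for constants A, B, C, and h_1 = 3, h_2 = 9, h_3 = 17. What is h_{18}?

Write the equations: A + B + 2C = 3; 2A + B + 4C = 9; 3A + B + 8C = 17.
Subtracting the first from the second: A + 2C = 6.
Subtracting the second from the third: A + 4C = 8.
Solving: C = 1, A = 4, then B = -3.
So h_k = 4·k + (-3) + 1·2^k; at k=18 this is 262213.

262213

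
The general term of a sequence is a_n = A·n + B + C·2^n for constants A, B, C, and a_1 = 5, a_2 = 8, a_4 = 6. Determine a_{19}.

The three given values yield: A + B + 2C = 5; 2A + B + 4C = 8; 4A + B + 16C = 6.
Subtracting the first from the second: A + 2C = 3.
Subtracting the second from the third: 2A + 12C = -2.
Solving: C = -1, A = 5, then B = 2.
So a_n = 5·n + 2 + (-1)·2^n; at n=19 this is -524191.

-524191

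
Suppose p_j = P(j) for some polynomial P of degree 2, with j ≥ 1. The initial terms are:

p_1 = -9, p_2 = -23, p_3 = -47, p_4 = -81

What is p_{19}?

-1791

1st diffs: -14, -24, -34.
2nd diffs: -10, -10 (constant).
Newton forward-difference form: p_j = -9 + (-14)·C(j-1,1) + (-10)·C(j-1,2).
At j = 19: j-1 = 18, so p_{19} = -9 - 252 - 1530 = -1791.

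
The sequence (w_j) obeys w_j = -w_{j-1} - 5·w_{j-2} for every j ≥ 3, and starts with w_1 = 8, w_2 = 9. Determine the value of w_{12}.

67219

Step forward from the initial values:
w_3 = -49, w_4 = 4, w_5 = 241, w_6 = -261, w_7 = -944, w_8 = 2249, w_9 = 2471, w_{10} = -13716, w_{11} = 1361, w_{12} = 67219.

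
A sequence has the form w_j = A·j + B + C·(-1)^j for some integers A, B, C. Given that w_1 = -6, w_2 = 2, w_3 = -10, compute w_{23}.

-50

At j = 1, 2, 3: A + B - C = -6; 2A + B + C = 2; 3A + B - C = -10.
Subtracting the first from the second: A + 2C = 8.
Subtracting the second from the third: A - 2C = -12.
Solving: C = 5, A = -2, then B = 1.
Therefore w_{23} = -46 + 1 + 5·(-1) = -50.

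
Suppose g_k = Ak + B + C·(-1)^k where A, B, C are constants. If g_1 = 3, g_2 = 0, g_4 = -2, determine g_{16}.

The three given values yield: A + B - C = 3; 2A + B + C = 0; 4A + B + C = -2.
Subtracting the first from the second: A + 2C = -3.
Subtracting the second from the third: 2A = -2.
Solving: C = -1, A = -1, then B = 3.
Therefore g_{16} = -16 + 3 + (-1)·1 = -14.

-14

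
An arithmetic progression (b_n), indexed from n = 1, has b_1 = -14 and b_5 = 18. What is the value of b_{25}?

178

Common difference d = (18 - (-14)) / (5 - 1) = 8.
b_n = -14 + (n - 1)·8.
b_{25} = -14 + 24·8 = 178.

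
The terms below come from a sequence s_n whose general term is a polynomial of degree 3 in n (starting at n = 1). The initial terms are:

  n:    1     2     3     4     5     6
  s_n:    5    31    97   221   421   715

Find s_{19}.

1st diffs: 26, 66, 124, 200, 294.
2nd diffs: 40, 58, 76, 94.
3rd diffs: 18, 18, 18 (constant).
Newton forward-difference form: s_n = 5 + 26·C(n-1,1) + 40·C(n-1,2) + 18·C(n-1,3).
At n = 19: n-1 = 18, so s_{19} = 5 + 468 + 6120 + 14688 = 21281.

21281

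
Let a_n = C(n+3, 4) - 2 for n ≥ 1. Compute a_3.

C(6, 4) = 15, so a_3 = 13.

13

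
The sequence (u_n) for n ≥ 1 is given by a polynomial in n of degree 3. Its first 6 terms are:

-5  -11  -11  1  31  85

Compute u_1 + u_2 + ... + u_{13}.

1st diffs: -6, 0, 12, 30, 54.
2nd diffs: 6, 12, 18, 24.
3rd diffs: 6, 6, 6 (constant).
Newton forward-difference form: u_n = -5 + (-6)·C(n-1,1) + 6·C(n-1,2) + 6·C(n-1,3).
Continuing: …, 169, 289, 451, 661, …, u_{13} = 1639.
Summing n = 1..13 (13 terms) gives 5473.

5473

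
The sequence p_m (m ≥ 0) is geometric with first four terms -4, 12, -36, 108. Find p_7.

Common ratio r = -3.
p_m = (-4)·(-3)^(m-0).
p_7 = (-4)·(-3)^7 = 8748.

8748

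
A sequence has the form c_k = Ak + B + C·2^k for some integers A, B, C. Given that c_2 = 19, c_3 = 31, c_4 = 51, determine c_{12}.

8243

At k = 2, 3, 4: 2A + B + 4C = 19; 3A + B + 8C = 31; 4A + B + 16C = 51.
Subtracting the first from the second: A + 4C = 12.
Subtracting the second from the third: A + 8C = 20.
Solving: C = 2, A = 4, then B = 3.
Therefore c_{12} = 48 + 3 + 2·4096 = 8243.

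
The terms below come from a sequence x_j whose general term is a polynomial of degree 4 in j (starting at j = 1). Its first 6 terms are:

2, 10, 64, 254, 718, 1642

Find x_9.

1st diffs: 8, 54, 190, 464, 924.
2nd diffs: 46, 136, 274, 460.
3rd diffs: 90, 138, 186.
4th diffs: 48, 48 (constant).
Newton forward-difference form: x_j = 2 + 8·C(j-1,1) + 46·C(j-1,2) + 90·C(j-1,3) + 48·C(j-1,4).
At j = 9: j-1 = 8, so x_9 = 2 + 64 + 1288 + 5040 + 3360 = 9754.

9754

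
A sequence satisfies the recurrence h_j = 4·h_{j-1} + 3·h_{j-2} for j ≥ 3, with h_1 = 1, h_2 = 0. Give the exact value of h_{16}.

1236874548

Applying the relation repeatedly:
h_3 = 3  h_4 = 12  h_5 = 57  …  h_{13} = 12335529  h_{14} = 57307800  h_{15} = 266237787  h_{16} = 1236874548.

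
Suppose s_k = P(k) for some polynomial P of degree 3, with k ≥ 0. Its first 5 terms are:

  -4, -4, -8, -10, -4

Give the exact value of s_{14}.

1816

1st diffs: 0, -4, -2, 6.
2nd diffs: -4, 2, 8.
3rd diffs: 6, 6 (constant).
Newton forward-difference form: s_k = -4 + (-4)·C(k,2) + 6·C(k,3).
At k = 14: k = 14, so s_{14} = -4 - 364 + 2184 = 1816.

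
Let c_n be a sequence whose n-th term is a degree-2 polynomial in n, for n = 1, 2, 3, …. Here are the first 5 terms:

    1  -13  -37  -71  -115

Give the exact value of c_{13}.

1st diffs: -14, -24, -34, -44.
2nd diffs: -10, -10, -10 (constant).
So c_n = -5n^2 + n + 5.
Evaluating at n = 13 gives c_{13} = -827.

-827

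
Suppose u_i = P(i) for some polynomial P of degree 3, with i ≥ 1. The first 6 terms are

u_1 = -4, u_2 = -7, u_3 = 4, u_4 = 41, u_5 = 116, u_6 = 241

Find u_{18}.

1st diffs: -3, 11, 37, 75, 125.
2nd diffs: 14, 26, 38, 50.
3rd diffs: 12, 12, 12 (constant).
Newton forward-difference form: u_i = -4 + (-3)·C(i-1,1) + 14·C(i-1,2) + 12·C(i-1,3).
At i = 18: i-1 = 17, so u_{18} = -4 - 51 + 1904 + 8160 = 10009.

10009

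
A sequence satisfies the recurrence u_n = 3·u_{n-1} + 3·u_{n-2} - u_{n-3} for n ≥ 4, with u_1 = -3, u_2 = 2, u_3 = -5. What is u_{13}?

-1216803

Compute successive terms:
u_4 = -6; u_5 = -35; u_6 = -118; u_7 = -453; u_8 = -1678; u_9 = -6275; u_{10} = -23406; u_{11} = -87365; u_{12} = -326038; u_{13} = -1216803.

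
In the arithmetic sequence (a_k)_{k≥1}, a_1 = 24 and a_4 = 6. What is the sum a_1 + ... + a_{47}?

Common difference d = (6 - 24) / (4 - 1) = -6.
a_k = 24 + (k - 1)·(-6).
a_{47} = -252; S = 47·(24 + (-252))/2 = -5358.

-5358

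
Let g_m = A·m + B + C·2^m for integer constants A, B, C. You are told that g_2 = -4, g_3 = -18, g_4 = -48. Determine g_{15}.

-131034

At m = 2, 3, 4: 2A + B + 4C = -4; 3A + B + 8C = -18; 4A + B + 16C = -48.
Subtracting the first from the second: A + 4C = -14.
Subtracting the second from the third: A + 8C = -30.
Solving: C = -4, A = 2, then B = 8.
Therefore g_{15} = 30 + 8 + (-4)·32768 = -131034.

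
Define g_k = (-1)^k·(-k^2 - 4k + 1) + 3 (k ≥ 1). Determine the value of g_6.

-56

(-1)^6 = 1; -k^2 - 4k + 1 at k=6 is -59; so g_6 = -56.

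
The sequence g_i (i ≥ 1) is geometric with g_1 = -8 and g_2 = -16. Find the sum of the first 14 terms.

-131064

Common ratio r = 2.
g_i = (-8)·2^(i-1).
S = (-8)·(2^14 - 1)/(2 - 1) = (-8)·(16384 - 1)/(1) = -131064.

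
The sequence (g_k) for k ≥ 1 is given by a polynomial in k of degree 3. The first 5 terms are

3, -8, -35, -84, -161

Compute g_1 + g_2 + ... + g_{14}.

-12789

1st diffs: -11, -27, -49, -77.
2nd diffs: -16, -22, -28.
3rd diffs: -6, -6 (constant).
So g_k = -k^3 - 2k^2 + 2k + 4.
Continuing: …, -272, -423, -620, -869, …, g_{14} = -3104.
Summing k = 1..14 (14 terms) gives -12789.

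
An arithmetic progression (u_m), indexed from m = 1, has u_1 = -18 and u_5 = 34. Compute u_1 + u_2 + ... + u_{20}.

Common difference d = (34 - (-18)) / (5 - 1) = 13.
u_m = -18 + (m - 1)·13.
u_{20} = 229; S = 20·(-18 + 229)/2 = 2110.

2110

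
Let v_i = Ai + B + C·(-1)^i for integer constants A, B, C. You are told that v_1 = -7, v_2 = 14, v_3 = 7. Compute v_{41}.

The three given values yield: A + B - C = -7; 2A + B + C = 14; 3A + B - C = 7.
Subtracting the first from the second: A + 2C = 21.
Subtracting the second from the third: A - 2C = -7.
Solving: C = 7, A = 7, then B = -7.
Therefore v_{41} = 287 + (-7) + 7·(-1) = 273.

273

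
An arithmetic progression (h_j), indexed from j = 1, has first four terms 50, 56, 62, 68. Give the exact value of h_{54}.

Common difference d = 6.
h_j = 50 + (j - 1)·6.
h_{54} = 50 + 53·6 = 368.

368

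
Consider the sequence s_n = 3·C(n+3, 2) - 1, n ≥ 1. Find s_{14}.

C(17, 2) = 136, so s_{14} = 407.

407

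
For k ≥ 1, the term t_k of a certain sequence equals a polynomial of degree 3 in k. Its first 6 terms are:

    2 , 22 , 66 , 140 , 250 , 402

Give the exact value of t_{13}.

1st diffs: 20, 44, 74, 110, 152.
2nd diffs: 24, 30, 36, 42.
3rd diffs: 6, 6, 6 (constant).
So t_k = k^3 + 6k^2 - 5k.
Evaluating at k = 13 gives t_{13} = 3146.

3146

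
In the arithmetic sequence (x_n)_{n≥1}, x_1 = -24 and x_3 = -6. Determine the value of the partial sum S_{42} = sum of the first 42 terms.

6741

Common difference d = (-6 - (-24)) / (3 - 1) = 9.
x_n = -24 + (n - 1)·9.
x_{42} = 345; S = 42·(-24 + 345)/2 = 6741.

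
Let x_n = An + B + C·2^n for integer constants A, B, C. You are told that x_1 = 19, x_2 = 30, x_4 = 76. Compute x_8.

816

Write the equations: A + B + 2C = 19; 2A + B + 4C = 30; 4A + B + 16C = 76.
Subtracting the first from the second: A + 2C = 11.
Subtracting the second from the third: 2A + 12C = 46.
Solving: C = 3, A = 5, then B = 8.
So x_n = 5·n + 8 + 3·2^n; at n=8 this is 816.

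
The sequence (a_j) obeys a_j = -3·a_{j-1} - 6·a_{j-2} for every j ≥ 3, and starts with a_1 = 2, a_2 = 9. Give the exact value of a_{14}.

Iterate the recurrence:
a_3 = -39  a_4 = 63  a_5 = 45  …  a_{11} = -29403  a_{12} = -35721  a_{13} = 283581  a_{14} = -636417.

-636417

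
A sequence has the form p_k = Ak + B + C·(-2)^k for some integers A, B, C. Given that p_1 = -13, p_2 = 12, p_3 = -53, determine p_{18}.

Write the equations: A + B - 2C = -13; 2A + B + 4C = 12; 3A + B - 8C = -53.
Subtracting the first from the second: A + 6C = 25.
Subtracting the second from the third: A - 12C = -65.
Solving: C = 5, A = -5, then B = 2.
Therefore p_{18} = -90 + 2 + 5·262144 = 1310632.

1310632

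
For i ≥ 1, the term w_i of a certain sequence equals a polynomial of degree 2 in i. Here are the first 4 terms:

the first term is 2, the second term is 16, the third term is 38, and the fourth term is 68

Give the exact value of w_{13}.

698

1st diffs: 14, 22, 30.
2nd diffs: 8, 8 (constant).
Newton forward-difference form: w_i = 2 + 14·C(i-1,1) + 8·C(i-1,2).
At i = 13: i-1 = 12, so w_{13} = 2 + 168 + 528 = 698.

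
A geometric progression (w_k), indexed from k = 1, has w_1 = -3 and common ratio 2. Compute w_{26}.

-100663296

w_k = (-3)·2^(k-1).
w_{26} = (-3)·2^25 = -100663296.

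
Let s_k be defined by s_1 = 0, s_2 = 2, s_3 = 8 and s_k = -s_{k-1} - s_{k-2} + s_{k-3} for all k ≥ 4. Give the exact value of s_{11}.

s_4 = -10; s_5 = 4; s_6 = 14; s_7 = -28; s_8 = 18; s_9 = 24; s_{10} = -70; s_{11} = 64.

64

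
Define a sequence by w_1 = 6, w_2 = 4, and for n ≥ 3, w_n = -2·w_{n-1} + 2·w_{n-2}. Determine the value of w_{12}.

-7168

w_3 = 4;  w_4 = 0;  w_5 = 8;  w_6 = -16;  w_7 = 48;  w_8 = -128;  w_9 = 352;  w_{10} = -960;  w_{11} = 2624;  w_{12} = -7168.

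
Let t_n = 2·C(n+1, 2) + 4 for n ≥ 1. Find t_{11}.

C(12, 2) = 66, so t_{11} = 136.

136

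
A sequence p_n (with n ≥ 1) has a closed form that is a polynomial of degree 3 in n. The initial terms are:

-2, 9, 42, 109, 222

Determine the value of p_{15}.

6522

1st diffs: 11, 33, 67, 113.
2nd diffs: 22, 34, 46.
3rd diffs: 12, 12 (constant).
Newton forward-difference form: p_n = -2 + 11·C(n-1,1) + 22·C(n-1,2) + 12·C(n-1,3).
At n = 15: n-1 = 14, so p_{15} = -2 + 154 + 2002 + 4368 = 6522.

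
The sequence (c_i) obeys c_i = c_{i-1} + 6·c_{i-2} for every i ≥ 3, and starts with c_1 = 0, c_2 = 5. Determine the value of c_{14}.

1602515

Iterate the recurrence:
c_3 = 5, c_4 = 35, c_5 = 65, …, c_{11} = 58025, c_{12} = 179195, c_{13} = 527345, c_{14} = 1602515.
(Characteristic roots are 3 and -2.)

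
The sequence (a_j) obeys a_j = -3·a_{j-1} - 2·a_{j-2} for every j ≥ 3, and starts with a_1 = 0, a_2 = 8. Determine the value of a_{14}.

65528

Step forward from the initial values:
a_3 = -24, a_4 = 56, a_5 = -120, …, a_{11} = -8184, a_{12} = 16376, a_{13} = -32760, a_{14} = 65528.
(Characteristic roots are -1 and -2.)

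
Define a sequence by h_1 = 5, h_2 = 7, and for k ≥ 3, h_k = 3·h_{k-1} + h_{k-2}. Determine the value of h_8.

Compute successive terms:
h_3 = 26;  h_4 = 85;  h_5 = 281;  h_6 = 928;  h_7 = 3065;  h_8 = 10123.

10123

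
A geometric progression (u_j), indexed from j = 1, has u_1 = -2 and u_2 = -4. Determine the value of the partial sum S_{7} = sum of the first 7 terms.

Common ratio r = 2.
u_j = (-2)·2^(j-1).
S = (-2)·(2^7 - 1)/(2 - 1) = (-2)·(128 - 1)/(1) = -254.

-254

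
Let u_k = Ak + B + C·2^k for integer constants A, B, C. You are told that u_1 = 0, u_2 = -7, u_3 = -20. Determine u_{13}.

Plug in k = 1, 2, 3: A + B + 2C = 0; 2A + B + 4C = -7; 3A + B + 8C = -20.
Subtracting the first from the second: A + 2C = -7.
Subtracting the second from the third: A + 4C = -13.
Solving: C = -3, A = -1, then B = 7.
So u_k = -1·k + 7 + (-3)·2^k; at k=13 this is -24582.

-24582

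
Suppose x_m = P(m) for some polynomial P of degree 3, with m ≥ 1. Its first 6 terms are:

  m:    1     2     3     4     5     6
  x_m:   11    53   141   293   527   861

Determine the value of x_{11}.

4661

1st diffs: 42, 88, 152, 234, 334.
2nd diffs: 46, 64, 82, 100.
3rd diffs: 18, 18, 18 (constant).
So x_m = 3m^3 + 5m^2 + 6m - 3.
Evaluating at m = 11 gives x_{11} = 4661.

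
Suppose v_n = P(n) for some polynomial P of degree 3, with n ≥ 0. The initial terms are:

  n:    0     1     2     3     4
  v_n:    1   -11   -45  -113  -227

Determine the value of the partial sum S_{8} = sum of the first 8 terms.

-2400

1st diffs: -12, -34, -68, -114.
2nd diffs: -22, -34, -46.
3rd diffs: -12, -12 (constant).
So v_n = -2n^3 - 5n^2 - 5n + 1.
Continuing: -399, -641, -965.
Summing n = 0..7 (8 terms) gives -2400.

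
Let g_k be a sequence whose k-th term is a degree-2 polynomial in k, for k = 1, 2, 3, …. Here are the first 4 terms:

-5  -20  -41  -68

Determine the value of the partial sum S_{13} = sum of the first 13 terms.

1st diffs: -15, -21, -27.
2nd diffs: -6, -6 (constant).
Newton forward-difference form: g_k = -5 + (-15)·C(k-1,1) + (-6)·C(k-1,2).
Continuing: …, -101, -140, -185, -236, …, g_{13} = -581.
Summing k = 1..13 (13 terms) gives -2951.

-2951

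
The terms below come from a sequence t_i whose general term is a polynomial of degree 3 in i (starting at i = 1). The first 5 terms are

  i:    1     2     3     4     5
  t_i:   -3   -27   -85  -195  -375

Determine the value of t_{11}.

1st diffs: -24, -58, -110, -180.
2nd diffs: -34, -52, -70.
3rd diffs: -18, -18 (constant).
Newton forward-difference form: t_i = -3 + (-24)·C(i-1,1) + (-34)·C(i-1,2) + (-18)·C(i-1,3).
At i = 11: i-1 = 10, so t_{11} = -3 - 240 - 1530 - 2160 = -3933.

-3933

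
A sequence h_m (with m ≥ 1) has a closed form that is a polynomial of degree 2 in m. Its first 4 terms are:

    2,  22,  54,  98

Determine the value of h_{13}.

1st diffs: 20, 32, 44.
2nd diffs: 12, 12 (constant).
So h_m = 6m^2 + 2m - 6.
Evaluating at m = 13 gives h_{13} = 1034.

1034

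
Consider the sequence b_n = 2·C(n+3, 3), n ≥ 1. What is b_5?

C(8, 3) = 56, so b_5 = 112.

112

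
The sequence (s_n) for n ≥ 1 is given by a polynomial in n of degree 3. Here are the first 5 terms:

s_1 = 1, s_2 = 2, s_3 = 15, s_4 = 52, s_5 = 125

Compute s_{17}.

1st diffs: 1, 13, 37, 73.
2nd diffs: 12, 24, 36.
3rd diffs: 12, 12 (constant).
Newton forward-difference form: s_n = 1 + 1·C(n-1,1) + 12·C(n-1,2) + 12·C(n-1,3).
At n = 17: n-1 = 16, so s_{17} = 1 + 16 + 1440 + 6720 = 8177.

8177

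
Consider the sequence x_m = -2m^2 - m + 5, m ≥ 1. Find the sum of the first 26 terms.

Over m = 1..26: Σm = 351, Σm² = 6201.
Total = (-2)·6201 + (-1)·351 + (5)·26 = -12623.

-12623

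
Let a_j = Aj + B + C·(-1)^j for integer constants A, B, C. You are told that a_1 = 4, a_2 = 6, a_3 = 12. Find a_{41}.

164

The three given values yield: A + B - C = 4; 2A + B + C = 6; 3A + B - C = 12.
Subtracting the first from the second: A + 2C = 2.
Subtracting the second from the third: A - 2C = 6.
Solving: C = -1, A = 4, then B = -1.
So a_j = 4·j + (-1) + (-1)·(-1)^j; at j=41 this is 164.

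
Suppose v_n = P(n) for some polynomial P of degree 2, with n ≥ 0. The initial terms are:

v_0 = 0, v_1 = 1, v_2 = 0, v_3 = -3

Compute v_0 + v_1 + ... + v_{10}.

1st diffs: 1, -1, -3.
2nd diffs: -2, -2 (constant).
Newton forward-difference form: v_n = 1·C(n,1) + (-2)·C(n,2).
Continuing: …, -8, -15, -24, -35, …, v_{10} = -80.
Summing n = 0..10 (11 terms) gives -275.

-275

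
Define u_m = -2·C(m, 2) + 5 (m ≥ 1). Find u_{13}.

C(13, 2) = 78, so u_{13} = -151.

-151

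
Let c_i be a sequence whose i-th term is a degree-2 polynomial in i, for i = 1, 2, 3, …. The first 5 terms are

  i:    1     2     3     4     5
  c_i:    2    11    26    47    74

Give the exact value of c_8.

1st diffs: 9, 15, 21, 27.
2nd diffs: 6, 6, 6 (constant).
So c_i = 3i^2 - 1.
Evaluating at i = 8 gives c_8 = 191.

191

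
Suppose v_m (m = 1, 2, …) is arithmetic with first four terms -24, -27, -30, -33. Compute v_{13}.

-60

Common difference d = -3.
v_m = -24 + (m - 1)·(-3).
v_{13} = -24 + 12·(-3) = -60.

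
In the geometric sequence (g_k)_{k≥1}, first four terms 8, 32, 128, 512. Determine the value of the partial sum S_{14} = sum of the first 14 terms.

715827880

Common ratio r = 4.
g_k = 8·4^(k-1).
S = 8·(4^14 - 1)/(4 - 1) = 8·(268435456 - 1)/(3) = 715827880.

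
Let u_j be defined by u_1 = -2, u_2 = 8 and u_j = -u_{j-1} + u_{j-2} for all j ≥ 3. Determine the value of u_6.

Step forward from the initial values:
u_3 = -10  u_4 = 18  u_5 = -28  u_6 = 46.

46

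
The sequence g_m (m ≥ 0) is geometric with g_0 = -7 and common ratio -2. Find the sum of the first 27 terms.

g_m = (-7)·(-2)^(m-0).
S = (-7)·((-2)^27 - 1)/(-2 - 1) = (-7)·(-134217728 - 1)/(-3) = -313174701.

-313174701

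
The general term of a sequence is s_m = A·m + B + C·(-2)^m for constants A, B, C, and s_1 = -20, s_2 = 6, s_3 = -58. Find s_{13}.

Write the equations: A + B - 2C = -20; 2A + B + 4C = 6; 3A + B - 8C = -58.
Subtracting the first from the second: A + 6C = 26.
Subtracting the second from the third: A - 12C = -64.
Solving: C = 5, A = -4, then B = -6.
Hence s_{13} = -4·13 + (-6) + 5·(-8192) = -41018.

-41018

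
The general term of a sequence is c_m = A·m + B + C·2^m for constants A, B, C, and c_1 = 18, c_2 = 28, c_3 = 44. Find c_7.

420

Plug in m = 1, 2, 3: A + B + 2C = 18; 2A + B + 4C = 28; 3A + B + 8C = 44.
Subtracting the first from the second: A + 2C = 10.
Subtracting the second from the third: A + 4C = 16.
Solving: C = 3, A = 4, then B = 8.
Therefore c_7 = 28 + 8 + 3·128 = 420.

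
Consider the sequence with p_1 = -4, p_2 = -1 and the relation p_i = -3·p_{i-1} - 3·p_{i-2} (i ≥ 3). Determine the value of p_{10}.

1134

Iterate the recurrence:
p_3 = 15, p_4 = -42, p_5 = 81, p_6 = -117, p_7 = 108, p_8 = 27, p_9 = -405, p_{10} = 1134.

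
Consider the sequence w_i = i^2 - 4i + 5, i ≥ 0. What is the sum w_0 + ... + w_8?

Over i = 0..8: Σi = 36, Σi² = 204.
Total = (1)·204 + (-4)·36 + (5)·9 = 105.

105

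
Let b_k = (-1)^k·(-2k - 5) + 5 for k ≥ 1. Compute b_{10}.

-20

(-1)^10 = 1; -2k - 5 at k=10 is -25; so b_{10} = -20.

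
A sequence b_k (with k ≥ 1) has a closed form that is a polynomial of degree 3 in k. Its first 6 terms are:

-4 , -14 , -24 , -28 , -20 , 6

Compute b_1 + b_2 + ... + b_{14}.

5040

1st diffs: -10, -10, -4, 8, 26.
2nd diffs: 0, 6, 12, 18.
3rd diffs: 6, 6, 6 (constant).
Newton forward-difference form: b_k = -4 + (-10)·C(k-1,1) + 6·C(k-1,3).
Continuing: …, 56, 136, 252, 410, …, b_{14} = 1582.
Summing k = 1..14 (14 terms) gives 5040.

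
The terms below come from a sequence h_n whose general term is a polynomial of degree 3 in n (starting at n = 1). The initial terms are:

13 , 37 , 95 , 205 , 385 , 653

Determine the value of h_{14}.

1st diffs: 24, 58, 110, 180, 268.
2nd diffs: 34, 52, 70, 88.
3rd diffs: 18, 18, 18 (constant).
Newton forward-difference form: h_n = 13 + 24·C(n-1,1) + 34·C(n-1,2) + 18·C(n-1,3).
At n = 14: n-1 = 13, so h_{14} = 13 + 312 + 2652 + 5148 = 8125.

8125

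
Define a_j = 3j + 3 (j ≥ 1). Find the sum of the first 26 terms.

1131

Over j = 1..26: Σj = 351.
Total = (3)·351 + (3)·26 = 1131.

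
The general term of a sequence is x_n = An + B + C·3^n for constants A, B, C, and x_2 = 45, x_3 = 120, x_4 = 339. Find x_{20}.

The three given values yield: 2A + B + 9C = 45; 3A + B + 27C = 120; 4A + B + 81C = 339.
Subtracting the first from the second: A + 18C = 75.
Subtracting the second from the third: A + 54C = 219.
Solving: C = 4, A = 3, then B = 3.
So x_n = 3·n + 3 + 4·3^n; at n=20 this is 13947137667.

13947137667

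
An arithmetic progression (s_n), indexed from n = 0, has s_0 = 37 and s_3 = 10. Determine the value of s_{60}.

Common difference d = (10 - 37) / (3 - 0) = -9.
s_n = 37 + (n - 0)·(-9).
s_{60} = 37 + 60·(-9) = -503.

-503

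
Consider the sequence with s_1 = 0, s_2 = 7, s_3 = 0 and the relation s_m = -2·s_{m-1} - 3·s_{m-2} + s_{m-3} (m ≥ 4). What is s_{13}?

1225

Iterate the recurrence:
s_4 = -21  s_5 = 49  s_6 = -35  s_7 = -98  s_8 = 350  s_9 = -441  s_{10} = -266  s_{11} = 2205  s_{12} = -4053  s_{13} = 1225.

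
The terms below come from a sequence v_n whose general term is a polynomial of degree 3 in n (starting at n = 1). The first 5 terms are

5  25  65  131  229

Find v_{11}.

1825

1st diffs: 20, 40, 66, 98.
2nd diffs: 20, 26, 32.
3rd diffs: 6, 6 (constant).
Newton forward-difference form: v_n = 5 + 20·C(n-1,1) + 20·C(n-1,2) + 6·C(n-1,3).
At n = 11: n-1 = 10, so v_{11} = 5 + 200 + 900 + 720 = 1825.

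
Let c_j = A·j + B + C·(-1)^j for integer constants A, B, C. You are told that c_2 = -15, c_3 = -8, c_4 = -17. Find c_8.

Plug in j = 2, 3, 4: 2A + B + C = -15; 3A + B - C = -8; 4A + B + C = -17.
Subtracting the first from the second: A - 2C = 7.
Subtracting the second from the third: A + 2C = -9.
Solving: C = -4, A = -1, then B = -9.
Hence c_8 = -1·8 + (-9) + (-4)·1 = -21.

-21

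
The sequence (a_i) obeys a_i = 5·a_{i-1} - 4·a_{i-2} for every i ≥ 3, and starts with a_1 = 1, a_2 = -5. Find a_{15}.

Iterate the recurrence:
a_3 = -29  a_4 = -125  a_5 = -509  …  a_{12} = -8388605  a_{13} = -33554429  a_{14} = -134217725  a_{15} = -536870909.
(Characteristic roots are 4 and 1.)

-536870909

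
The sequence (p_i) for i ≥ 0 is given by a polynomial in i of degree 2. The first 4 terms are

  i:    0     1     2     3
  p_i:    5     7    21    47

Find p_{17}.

1st diffs: 2, 14, 26.
2nd diffs: 12, 12 (constant).
So p_i = 6i^2 - 4i + 5.
Evaluating at i = 17 gives p_{17} = 1671.

1671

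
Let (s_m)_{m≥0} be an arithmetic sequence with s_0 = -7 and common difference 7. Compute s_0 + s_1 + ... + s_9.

s_m = -7 + (m - 0)·7.
s_9 = 56; S = 10·(-7 + 56)/2 = 245.

245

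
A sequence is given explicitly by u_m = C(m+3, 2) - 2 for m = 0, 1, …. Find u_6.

34

C(9, 2) = 36, so u_6 = 34.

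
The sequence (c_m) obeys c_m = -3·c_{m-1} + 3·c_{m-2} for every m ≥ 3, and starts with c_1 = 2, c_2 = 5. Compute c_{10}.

c_3 = -9; c_4 = 42; c_5 = -153; c_6 = 585; c_7 = -2214; c_8 = 8397; c_9 = -31833; c_{10} = 120690.

120690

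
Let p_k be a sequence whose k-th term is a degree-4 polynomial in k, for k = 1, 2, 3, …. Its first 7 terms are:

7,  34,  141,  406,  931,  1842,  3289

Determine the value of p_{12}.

1st diffs: 27, 107, 265, 525, 911, 1447.
2nd diffs: 80, 158, 260, 386, 536.
3rd diffs: 78, 102, 126, 150.
4th diffs: 24, 24, 24 (constant).
So p_k = k^4 + 3k^3 - 3k^2 + 6.
Evaluating at k = 12 gives p_{12} = 25494.

25494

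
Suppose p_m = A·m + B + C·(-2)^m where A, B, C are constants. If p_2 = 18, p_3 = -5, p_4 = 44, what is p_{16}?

131096

Write the equations: 2A + B + 4C = 18; 3A + B - 8C = -5; 4A + B + 16C = 44.
Subtracting the first from the second: A - 12C = -23.
Subtracting the second from the third: A + 24C = 49.
Solving: C = 2, A = 1, then B = 8.
Hence p_{16} = 1·16 + 8 + 2·65536 = 131096.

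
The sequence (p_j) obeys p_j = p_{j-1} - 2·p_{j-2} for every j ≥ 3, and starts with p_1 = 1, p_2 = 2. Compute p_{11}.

Iterate the recurrence:
p_3 = 0;  p_4 = -4;  p_5 = -4;  p_6 = 4;  p_7 = 12;  p_8 = 4;  p_9 = -20;  p_{10} = -28;  p_{11} = 12.

12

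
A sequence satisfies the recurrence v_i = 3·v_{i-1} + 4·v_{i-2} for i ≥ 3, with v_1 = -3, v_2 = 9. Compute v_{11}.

Iterate the recurrence:
v_3 = 15; v_4 = 81; v_5 = 303; v_6 = 1233; v_7 = 4911; v_8 = 19665; v_9 = 78639; v_{10} = 314577; v_{11} = 1258287.
(Characteristic roots are 4 and -1.)

1258287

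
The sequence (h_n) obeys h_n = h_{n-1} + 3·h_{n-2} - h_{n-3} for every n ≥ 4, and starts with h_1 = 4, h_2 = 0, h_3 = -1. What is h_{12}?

-2125

Step forward from the initial values:
h_4 = -5  h_5 = -8  h_6 = -22  h_7 = -41  h_8 = -99  h_9 = -200  h_{10} = -456  h_{11} = -957  h_{12} = -2125.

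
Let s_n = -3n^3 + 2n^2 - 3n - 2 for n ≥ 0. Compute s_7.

s_7 = -3·7^3 + 2·7^2 - 3·7 - 2 = -954.

-954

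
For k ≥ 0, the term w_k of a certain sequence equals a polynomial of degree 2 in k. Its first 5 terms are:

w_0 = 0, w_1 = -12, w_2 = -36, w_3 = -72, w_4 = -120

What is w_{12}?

-936

1st diffs: -12, -24, -36, -48.
2nd diffs: -12, -12, -12 (constant).
Newton forward-difference form: w_k = (-12)·C(k,1) + (-12)·C(k,2).
At k = 12: k = 12, so w_{12} = -144 - 792 = -936.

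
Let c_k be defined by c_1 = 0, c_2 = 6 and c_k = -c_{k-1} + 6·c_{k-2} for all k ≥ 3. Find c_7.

Compute successive terms:
c_3 = -6, c_4 = 42, c_5 = -78, c_6 = 330, c_7 = -798.
(Characteristic roots are 2 and -3.)

-798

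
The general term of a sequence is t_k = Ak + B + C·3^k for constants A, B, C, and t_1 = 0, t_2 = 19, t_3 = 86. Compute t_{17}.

516560560

At k = 1, 2, 3: A + B + 3C = 0; 2A + B + 9C = 19; 3A + B + 27C = 86.
Subtracting the first from the second: A + 6C = 19.
Subtracting the second from the third: A + 18C = 67.
Solving: C = 4, A = -5, then B = -7.
Therefore t_{17} = -85 + (-7) + 4·129140163 = 516560560.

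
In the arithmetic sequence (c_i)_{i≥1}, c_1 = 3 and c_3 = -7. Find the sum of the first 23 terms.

-1196

Common difference d = (-7 - 3) / (3 - 1) = -5.
c_i = 3 + (i - 1)·(-5).
c_{23} = -107; S = 23·(3 + (-107))/2 = -1196.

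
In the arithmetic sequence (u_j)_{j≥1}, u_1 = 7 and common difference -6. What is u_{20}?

u_j = 7 + (j - 1)·(-6).
u_{20} = 7 + 19·(-6) = -107.

-107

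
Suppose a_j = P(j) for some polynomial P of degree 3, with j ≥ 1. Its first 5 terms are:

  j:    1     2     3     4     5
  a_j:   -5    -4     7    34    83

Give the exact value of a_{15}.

3103

1st diffs: 1, 11, 27, 49.
2nd diffs: 10, 16, 22.
3rd diffs: 6, 6 (constant).
Newton forward-difference form: a_j = -5 + 1·C(j-1,1) + 10·C(j-1,2) + 6·C(j-1,3).
At j = 15: j-1 = 14, so a_{15} = -5 + 14 + 910 + 2184 = 3103.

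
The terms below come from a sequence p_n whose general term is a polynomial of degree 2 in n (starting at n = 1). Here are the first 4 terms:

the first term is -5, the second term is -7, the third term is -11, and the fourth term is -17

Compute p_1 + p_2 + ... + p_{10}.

-380

1st diffs: -2, -4, -6.
2nd diffs: -2, -2 (constant).
So p_n = -n^2 + n - 5.
Continuing: …, -25, -35, -47, -61, …, p_{10} = -95.
Summing n = 1..10 (10 terms) gives -380.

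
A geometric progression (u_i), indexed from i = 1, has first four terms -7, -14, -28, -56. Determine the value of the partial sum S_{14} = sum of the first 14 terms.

-114681

Common ratio r = 2.
u_i = (-7)·2^(i-1).
S = (-7)·(2^14 - 1)/(2 - 1) = (-7)·(16384 - 1)/(1) = -114681.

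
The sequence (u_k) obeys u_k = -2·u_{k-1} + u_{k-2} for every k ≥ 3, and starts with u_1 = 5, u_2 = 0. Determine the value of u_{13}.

u_3 = 5  u_4 = -10  u_5 = 25  …  u_{10} = -2040  u_{11} = 4925  u_{12} = -11890  u_{13} = 28705.

28705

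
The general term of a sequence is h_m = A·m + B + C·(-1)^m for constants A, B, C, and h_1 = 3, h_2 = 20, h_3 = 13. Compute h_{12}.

70

Plug in m = 1, 2, 3: A + B - C = 3; 2A + B + C = 20; 3A + B - C = 13.
Subtracting the first from the second: A + 2C = 17.
Subtracting the second from the third: A - 2C = -7.
Solving: C = 6, A = 5, then B = 4.
Hence h_{12} = 5·12 + 4 + 6·1 = 70.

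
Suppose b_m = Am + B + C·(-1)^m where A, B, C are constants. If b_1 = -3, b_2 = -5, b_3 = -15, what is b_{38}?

The three given values yield: A + B - C = -3; 2A + B + C = -5; 3A + B - C = -15.
Subtracting the first from the second: A + 2C = -2.
Subtracting the second from the third: A - 2C = -10.
Solving: C = 2, A = -6, then B = 5.
So b_m = -6·m + 5 + 2·(-1)^m; at m=38 this is -221.

-221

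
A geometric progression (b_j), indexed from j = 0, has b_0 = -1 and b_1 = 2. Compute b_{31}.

Common ratio r = -2.
b_j = (-1)·(-2)^(j-0).
b_{31} = (-1)·(-2)^31 = 2147483648.

2147483648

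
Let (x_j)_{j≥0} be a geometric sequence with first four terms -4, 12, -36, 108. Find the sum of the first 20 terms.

Common ratio r = -3.
x_j = (-4)·(-3)^(j-0).
S = (-4)·((-3)^20 - 1)/(-3 - 1) = (-4)·(3486784401 - 1)/(-4) = 3486784400.

3486784400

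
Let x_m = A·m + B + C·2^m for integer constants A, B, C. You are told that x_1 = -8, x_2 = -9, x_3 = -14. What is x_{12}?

-8163

At m = 1, 2, 3: A + B + 2C = -8; 2A + B + 4C = -9; 3A + B + 8C = -14.
Subtracting the first from the second: A + 2C = -1.
Subtracting the second from the third: A + 4C = -5.
Solving: C = -2, A = 3, then B = -7.
Hence x_{12} = 3·12 + (-7) + (-2)·4096 = -8163.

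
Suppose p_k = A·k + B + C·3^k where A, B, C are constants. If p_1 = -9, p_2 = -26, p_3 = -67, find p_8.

Plug in k = 1, 2, 3: A + B + 3C = -9; 2A + B + 9C = -26; 3A + B + 27C = -67.
Subtracting the first from the second: A + 6C = -17.
Subtracting the second from the third: A + 18C = -41.
Solving: C = -2, A = -5, then B = 2.
Hence p_8 = -5·8 + 2 + (-2)·6561 = -13160.

-13160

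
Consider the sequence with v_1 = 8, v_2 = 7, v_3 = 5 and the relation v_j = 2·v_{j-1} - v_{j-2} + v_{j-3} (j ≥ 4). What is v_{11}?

675

Iterate the recurrence:
v_4 = 11  v_5 = 24  v_6 = 42  v_7 = 71  v_8 = 124  v_9 = 219  v_{10} = 385  v_{11} = 675.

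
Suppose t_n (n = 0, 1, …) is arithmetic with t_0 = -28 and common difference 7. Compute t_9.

t_n = -28 + (n - 0)·7.
t_9 = -28 + 9·7 = 35.

35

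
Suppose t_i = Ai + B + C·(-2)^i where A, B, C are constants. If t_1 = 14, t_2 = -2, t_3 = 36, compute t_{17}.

Plug in i = 1, 2, 3: A + B - 2C = 14; 2A + B + 4C = -2; 3A + B - 8C = 36.
Subtracting the first from the second: A + 6C = -16.
Subtracting the second from the third: A - 12C = 38.
Solving: C = -3, A = 2, then B = 6.
Therefore t_{17} = 34 + 6 + (-3)·(-131072) = 393256.

393256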